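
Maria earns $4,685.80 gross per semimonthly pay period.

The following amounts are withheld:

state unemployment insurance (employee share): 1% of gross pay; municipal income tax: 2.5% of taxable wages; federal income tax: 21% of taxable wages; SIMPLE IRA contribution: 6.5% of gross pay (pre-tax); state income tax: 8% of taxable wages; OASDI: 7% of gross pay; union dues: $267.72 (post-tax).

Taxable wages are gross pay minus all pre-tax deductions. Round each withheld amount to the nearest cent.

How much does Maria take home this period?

$2,358.54

SIMPLE IRA contribution: $4,685.80 × 0.065 = $304.58
Taxable wages = $4,685.80 − $304.58 = $4,381.22
Municipal income tax: $4,381.22 × 0.025 = $109.53
State income tax: $4,381.22 × 0.08 = $350.50
Federal income tax: $4,381.22 × 0.21 = $920.06
OASDI: $4,685.80 × 0.07 = $328.01
State unemployment insurance (employee share): $4,685.80 × 0.01 = $46.86
Union dues: $267.72
Total deductions = $304.58 + $109.53 + $350.50 + $920.06 + $328.01 + $46.86 + $267.72 = $2,327.26
Net pay = $4,685.80 − $2,327.26 = $2,358.54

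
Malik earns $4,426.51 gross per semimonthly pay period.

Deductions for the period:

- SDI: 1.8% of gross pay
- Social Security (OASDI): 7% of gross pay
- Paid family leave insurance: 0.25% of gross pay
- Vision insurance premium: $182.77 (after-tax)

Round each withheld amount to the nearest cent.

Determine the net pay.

$3,843.13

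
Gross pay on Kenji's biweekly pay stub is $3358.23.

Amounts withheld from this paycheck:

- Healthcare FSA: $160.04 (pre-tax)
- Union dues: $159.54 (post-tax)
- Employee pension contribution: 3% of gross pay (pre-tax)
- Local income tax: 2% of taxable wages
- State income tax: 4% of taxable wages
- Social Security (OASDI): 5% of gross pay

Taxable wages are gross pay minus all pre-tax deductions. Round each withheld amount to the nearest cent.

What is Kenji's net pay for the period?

$2584.14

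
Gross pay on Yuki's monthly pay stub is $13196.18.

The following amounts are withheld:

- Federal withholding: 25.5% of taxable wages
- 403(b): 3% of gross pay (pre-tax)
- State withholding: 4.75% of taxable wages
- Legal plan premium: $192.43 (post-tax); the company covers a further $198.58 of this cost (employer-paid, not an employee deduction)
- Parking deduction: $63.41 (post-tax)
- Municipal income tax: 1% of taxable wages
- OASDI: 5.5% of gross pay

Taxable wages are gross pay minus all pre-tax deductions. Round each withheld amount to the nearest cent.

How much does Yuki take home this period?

403(b): $13196.18 × 0.03 = $395.89
Taxable wages = $13196.18 − $395.89 = $12800.29
State withholding: $12800.29 × 0.0475 = $608.01
Municipal income tax: $12800.29 × 0.01 = $128.00
Federal withholding: $12800.29 × 0.255 = $3264.07
OASDI: $13196.18 × 0.055 = $725.79
Parking deduction: $63.41
Legal plan premium: $192.43
(Employer's $198.58 toward legal plan premium is not withheld from the employee.)
Total deductions = $395.89 + $608.01 + $128.00 + $3264.07 + $725.79 + $63.41 + $192.43 = $5377.60
Net pay = $13196.18 − $5377.60 = $7818.58

$7818.58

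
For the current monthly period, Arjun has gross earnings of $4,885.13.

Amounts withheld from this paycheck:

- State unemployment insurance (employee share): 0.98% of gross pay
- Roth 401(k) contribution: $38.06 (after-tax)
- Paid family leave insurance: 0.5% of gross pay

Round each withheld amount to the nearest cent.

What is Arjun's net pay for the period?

Paid family leave insurance: $4,885.13 × 0.005 = $24.43
State unemployment insurance (employee share): $4,885.13 × 0.0098 = $47.87
Roth 401(k) contribution: $38.06
Total deductions = $24.43 + $47.87 + $38.06 = $110.36
Net pay = $4,885.13 − $110.36 = $4,774.77

$4,774.77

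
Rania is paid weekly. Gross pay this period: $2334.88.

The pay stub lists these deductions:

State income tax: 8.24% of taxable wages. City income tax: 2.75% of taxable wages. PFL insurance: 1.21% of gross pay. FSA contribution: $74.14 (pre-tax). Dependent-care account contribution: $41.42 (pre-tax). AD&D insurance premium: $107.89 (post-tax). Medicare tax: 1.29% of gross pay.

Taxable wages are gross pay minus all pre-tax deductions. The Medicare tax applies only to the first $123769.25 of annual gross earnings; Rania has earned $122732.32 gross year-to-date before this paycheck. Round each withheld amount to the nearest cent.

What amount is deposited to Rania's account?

$1825.90

Dependent-care account contribution: $41.42
FSA contribution: $74.14
Pre-tax total = $41.42 + $74.14 = $115.56
Taxable wages = $2334.88 − $115.56 = $2219.32
State income tax: $2219.32 × 0.0824 = $182.87
City income tax: $2219.32 × 0.0275 = $61.03
PFL insurance: $2334.88 × 0.0121 = $28.25
Medicare tax: only $123769.25 − $122732.32 = $1036.93 of this check is subject → $1036.93 × 0.0129 = $13.38
AD&D insurance premium: $107.89
Total deductions = $41.42 + $74.14 + $182.87 + $61.03 + $28.25 + $13.38 + $107.89 = $508.98
Net pay = $2334.88 − $508.98 = $1825.90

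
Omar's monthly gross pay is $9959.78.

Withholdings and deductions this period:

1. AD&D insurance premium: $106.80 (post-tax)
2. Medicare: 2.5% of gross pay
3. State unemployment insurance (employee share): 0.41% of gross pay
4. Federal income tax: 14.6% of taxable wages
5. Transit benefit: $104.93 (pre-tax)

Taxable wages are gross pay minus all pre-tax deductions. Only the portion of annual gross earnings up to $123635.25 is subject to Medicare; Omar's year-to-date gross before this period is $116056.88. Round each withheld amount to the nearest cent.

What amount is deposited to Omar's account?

$8078.94

Transit benefit: $104.93
Taxable wages = $9959.78 − $104.93 = $9854.85
Federal income tax: $9854.85 × 0.146 = $1438.81
State unemployment insurance (employee share): $9959.78 × 0.0041 = $40.84
Medicare: only $123635.25 − $116056.88 = $7578.37 of this check is subject → $7578.37 × 0.025 = $189.46
AD&D insurance premium: $106.80
Total deductions = $104.93 + $1438.81 + $40.84 + $189.46 + $106.80 = $1880.84
Net pay = $9959.78 − $1880.84 = $8078.94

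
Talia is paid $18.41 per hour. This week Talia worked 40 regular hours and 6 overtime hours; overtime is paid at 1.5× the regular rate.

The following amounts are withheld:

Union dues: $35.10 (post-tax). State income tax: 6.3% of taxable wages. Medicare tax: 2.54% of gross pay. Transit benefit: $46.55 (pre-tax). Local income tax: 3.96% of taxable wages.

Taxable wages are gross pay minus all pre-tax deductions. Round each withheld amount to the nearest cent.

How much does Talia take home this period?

Regular pay: 40 × $18.41 = $736.40
Overtime pay: 6 × $18.41 × 1.5 = $165.69
Gross pay = $736.40 + $165.69 = $902.09
Transit benefit: $46.55
Taxable wages = $902.09 − $46.55 = $855.54
Local income tax: $855.54 × 0.0396 = $33.88
State income tax: $855.54 × 0.063 = $53.90
Medicare tax: $902.09 × 0.0254 = $22.91
Union dues: $35.10
Total deductions = $46.55 + $33.88 + $53.90 + $22.91 + $35.10 = $192.34
Net pay = $902.09 − $192.34 = $709.75

$709.75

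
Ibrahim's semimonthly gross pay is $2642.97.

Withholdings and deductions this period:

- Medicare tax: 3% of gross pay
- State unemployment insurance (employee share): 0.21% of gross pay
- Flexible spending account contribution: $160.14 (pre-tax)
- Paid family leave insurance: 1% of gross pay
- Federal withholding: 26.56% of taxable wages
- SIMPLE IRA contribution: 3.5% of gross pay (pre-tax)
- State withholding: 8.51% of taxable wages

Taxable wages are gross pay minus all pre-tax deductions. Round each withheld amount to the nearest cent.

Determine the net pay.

$1440.77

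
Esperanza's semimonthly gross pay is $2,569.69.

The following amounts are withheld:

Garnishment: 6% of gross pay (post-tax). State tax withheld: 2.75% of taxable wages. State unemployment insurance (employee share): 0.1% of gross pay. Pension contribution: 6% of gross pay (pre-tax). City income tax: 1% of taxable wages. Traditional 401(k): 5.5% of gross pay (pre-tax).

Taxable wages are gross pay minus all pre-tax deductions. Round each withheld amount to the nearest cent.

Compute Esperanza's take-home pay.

$2,032.15

Pension contribution: $2,569.69 × 0.06 = $154.18
Traditional 401(k): $2,569.69 × 0.055 = $141.33
Pre-tax total = $154.18 + $141.33 = $295.51
Taxable wages = $2,569.69 − $295.51 = $2,274.18
City income tax: $2,274.18 × 0.01 = $22.74
State tax withheld: $2,274.18 × 0.0275 = $62.54
State unemployment insurance (employee share): $2,569.69 × 0.001 = $2.57
Garnishment: $2,569.69 × 0.06 = $154.18
Total deductions = $154.18 + $141.33 + $22.74 + $62.54 + $2.57 + $154.18 = $537.54
Net pay = $2,569.69 − $537.54 = $2,032.15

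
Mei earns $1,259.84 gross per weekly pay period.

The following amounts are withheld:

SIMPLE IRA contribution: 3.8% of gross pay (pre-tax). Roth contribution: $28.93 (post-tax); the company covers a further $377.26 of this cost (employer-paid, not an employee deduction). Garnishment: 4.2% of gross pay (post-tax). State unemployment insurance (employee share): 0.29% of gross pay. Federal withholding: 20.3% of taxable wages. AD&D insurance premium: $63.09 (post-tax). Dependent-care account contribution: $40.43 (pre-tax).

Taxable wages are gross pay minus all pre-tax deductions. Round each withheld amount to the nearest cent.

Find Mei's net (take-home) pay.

SIMPLE IRA contribution: $1,259.84 × 0.038 = $47.87
Dependent-care account contribution: $40.43
Pre-tax total = $47.87 + $40.43 = $88.30
Taxable wages = $1,259.84 − $88.30 = $1,171.54
Federal withholding: $1,171.54 × 0.203 = $237.82
State unemployment insurance (employee share): $1,259.84 × 0.0029 = $3.65
Garnishment: $1,259.84 × 0.042 = $52.91
Roth contribution: $28.93
AD&D insurance premium: $63.09
(Employer's $377.26 toward Roth contribution is not withheld from the employee.)
Total deductions = $47.87 + $40.43 + $237.82 + $3.65 + $52.91 + $28.93 + $63.09 = $474.70
Net pay = $1,259.84 − $474.70 = $785.14

$785.14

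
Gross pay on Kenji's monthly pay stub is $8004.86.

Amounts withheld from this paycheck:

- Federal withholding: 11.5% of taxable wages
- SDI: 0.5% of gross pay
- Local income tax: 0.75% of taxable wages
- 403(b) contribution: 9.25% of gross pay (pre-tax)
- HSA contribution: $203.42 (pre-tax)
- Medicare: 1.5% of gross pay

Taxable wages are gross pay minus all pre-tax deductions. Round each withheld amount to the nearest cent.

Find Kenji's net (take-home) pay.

$6035.93

HSA contribution: $203.42
403(b) contribution: $8004.86 × 0.0925 = $740.45
Pre-tax total = $203.42 + $740.45 = $943.87
Taxable wages = $8004.86 − $943.87 = $7060.99
Federal withholding: $7060.99 × 0.115 = $812.01
Local income tax: $7060.99 × 0.0075 = $52.96
Medicare: $8004.86 × 0.015 = $120.07
SDI: $8004.86 × 0.005 = $40.02
Total deductions = $203.42 + $740.45 + $812.01 + $52.96 + $120.07 + $40.02 = $1968.93
Net pay = $8004.86 − $1968.93 = $6035.93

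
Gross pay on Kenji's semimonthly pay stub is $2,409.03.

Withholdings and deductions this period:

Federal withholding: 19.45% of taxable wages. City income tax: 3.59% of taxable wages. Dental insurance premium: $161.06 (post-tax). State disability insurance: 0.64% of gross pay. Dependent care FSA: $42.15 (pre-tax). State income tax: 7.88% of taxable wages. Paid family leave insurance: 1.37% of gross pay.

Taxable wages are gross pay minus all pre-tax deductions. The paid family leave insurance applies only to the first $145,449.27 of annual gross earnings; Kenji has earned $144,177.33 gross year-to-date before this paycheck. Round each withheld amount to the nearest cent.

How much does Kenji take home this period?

$1,441.13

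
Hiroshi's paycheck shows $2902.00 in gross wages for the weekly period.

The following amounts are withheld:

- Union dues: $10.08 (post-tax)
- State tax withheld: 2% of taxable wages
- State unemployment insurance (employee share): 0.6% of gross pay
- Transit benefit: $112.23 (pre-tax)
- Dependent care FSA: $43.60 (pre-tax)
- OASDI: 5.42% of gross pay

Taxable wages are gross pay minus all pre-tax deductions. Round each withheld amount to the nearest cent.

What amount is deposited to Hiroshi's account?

Dependent care FSA: $43.60
Transit benefit: $112.23
Pre-tax total = $43.60 + $112.23 = $155.83
Taxable wages = $2902.00 − $155.83 = $2746.17
State tax withheld: $2746.17 × 0.02 = $54.92
State unemployment insurance (employee share): $2902.00 × 0.006 = $17.41
OASDI: $2902.00 × 0.0542 = $157.29
Union dues: $10.08
Total deductions = $43.60 + $112.23 + $54.92 + $17.41 + $157.29 + $10.08 = $395.53
Net pay = $2902.00 − $395.53 = $2506.47

$2506.47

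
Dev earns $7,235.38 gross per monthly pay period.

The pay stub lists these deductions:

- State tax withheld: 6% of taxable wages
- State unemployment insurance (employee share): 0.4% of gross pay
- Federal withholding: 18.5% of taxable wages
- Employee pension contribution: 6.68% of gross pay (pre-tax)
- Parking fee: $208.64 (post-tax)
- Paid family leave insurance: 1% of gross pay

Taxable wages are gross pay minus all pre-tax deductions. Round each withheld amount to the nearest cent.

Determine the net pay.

Employee pension contribution: $7,235.38 × 0.0668 = $483.32
Taxable wages = $7,235.38 − $483.32 = $6,752.06
State tax withheld: $6,752.06 × 0.06 = $405.12
Federal withholding: $6,752.06 × 0.185 = $1,249.13
State unemployment insurance (employee share): $7,235.38 × 0.004 = $28.94
Paid family leave insurance: $7,235.38 × 0.01 = $72.35
Parking fee: $208.64
Total deductions = $483.32 + $405.12 + $1,249.13 + $28.94 + $72.35 + $208.64 = $2,447.50
Net pay = $7,235.38 − $2,447.50 = $4,787.88

$4,787.88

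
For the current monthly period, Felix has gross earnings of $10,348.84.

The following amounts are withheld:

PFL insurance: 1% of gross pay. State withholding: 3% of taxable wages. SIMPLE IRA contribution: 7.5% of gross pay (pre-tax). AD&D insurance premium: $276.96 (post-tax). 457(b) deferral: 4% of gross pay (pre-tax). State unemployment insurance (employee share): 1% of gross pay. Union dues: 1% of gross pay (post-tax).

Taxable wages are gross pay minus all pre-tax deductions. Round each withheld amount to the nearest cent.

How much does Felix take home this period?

$8,296.54

SIMPLE IRA contribution: $10,348.84 × 0.075 = $776.16
457(b) deferral: $10,348.84 × 0.04 = $413.95
Pre-tax total = $776.16 + $413.95 = $1,190.11
Taxable wages = $10,348.84 − $1,190.11 = $9,158.73
State withholding: $9,158.73 × 0.03 = $274.76
PFL insurance: $10,348.84 × 0.01 = $103.49
State unemployment insurance (employee share): $10,348.84 × 0.01 = $103.49
Union dues: $10,348.84 × 0.01 = $103.49
AD&D insurance premium: $276.96
Total deductions = $776.16 + $413.95 + $274.76 + $103.49 + $103.49 + $103.49 + $276.96 = $2,052.30
Net pay = $10,348.84 − $2,052.30 = $8,296.54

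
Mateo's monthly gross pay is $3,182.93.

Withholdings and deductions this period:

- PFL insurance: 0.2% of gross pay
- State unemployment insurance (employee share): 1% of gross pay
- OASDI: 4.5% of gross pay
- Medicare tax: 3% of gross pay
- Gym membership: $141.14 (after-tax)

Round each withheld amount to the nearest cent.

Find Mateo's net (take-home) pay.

$2,764.87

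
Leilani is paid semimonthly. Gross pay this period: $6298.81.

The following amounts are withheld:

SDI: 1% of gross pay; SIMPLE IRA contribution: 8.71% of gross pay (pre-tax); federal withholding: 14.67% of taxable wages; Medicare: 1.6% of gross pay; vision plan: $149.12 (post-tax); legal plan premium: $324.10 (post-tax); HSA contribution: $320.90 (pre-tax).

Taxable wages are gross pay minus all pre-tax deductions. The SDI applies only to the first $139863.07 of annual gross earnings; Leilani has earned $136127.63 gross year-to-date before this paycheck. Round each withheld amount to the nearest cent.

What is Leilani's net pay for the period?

$4021.45

HSA contribution: $320.90
SIMPLE IRA contribution: $6298.81 × 0.0871 = $548.63
Pre-tax total = $320.90 + $548.63 = $869.53
Taxable wages = $6298.81 − $869.53 = $5429.28
Federal withholding: $5429.28 × 0.1467 = $796.48
SDI: only $139863.07 − $136127.63 = $3735.44 of this check is subject → $3735.44 × 0.01 = $37.35
Medicare: $6298.81 × 0.016 = $100.78
Vision plan: $149.12
Legal plan premium: $324.10
Total deductions = $320.90 + $548.63 + $796.48 + $37.35 + $100.78 + $149.12 + $324.10 = $2277.36
Net pay = $6298.81 − $2277.36 = $4021.45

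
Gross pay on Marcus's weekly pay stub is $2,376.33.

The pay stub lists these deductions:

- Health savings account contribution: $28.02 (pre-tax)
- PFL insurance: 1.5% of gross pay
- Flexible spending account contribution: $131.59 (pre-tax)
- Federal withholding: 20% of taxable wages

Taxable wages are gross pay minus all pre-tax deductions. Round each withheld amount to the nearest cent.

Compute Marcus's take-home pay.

$1,737.74

Health savings account contribution: $28.02
Flexible spending account contribution: $131.59
Pre-tax total = $28.02 + $131.59 = $159.61
Taxable wages = $2,376.33 − $159.61 = $2,216.72
Federal withholding: $2,216.72 × 0.2 = $443.34
PFL insurance: $2,376.33 × 0.015 = $35.64
Total deductions = $28.02 + $131.59 + $443.34 + $35.64 = $638.59
Net pay = $2,376.33 − $638.59 = $1,737.74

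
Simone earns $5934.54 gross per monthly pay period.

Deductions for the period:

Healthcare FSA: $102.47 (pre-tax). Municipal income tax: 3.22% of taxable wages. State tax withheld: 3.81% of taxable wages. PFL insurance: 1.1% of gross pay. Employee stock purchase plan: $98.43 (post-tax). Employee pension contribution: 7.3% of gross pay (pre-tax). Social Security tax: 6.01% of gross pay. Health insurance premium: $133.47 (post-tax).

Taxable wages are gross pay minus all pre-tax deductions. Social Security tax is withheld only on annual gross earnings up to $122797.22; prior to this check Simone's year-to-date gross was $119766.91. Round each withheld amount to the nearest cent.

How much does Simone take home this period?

Healthcare FSA: $102.47
Employee pension contribution: $5934.54 × 0.073 = $433.22
Pre-tax total = $102.47 + $433.22 = $535.69
Taxable wages = $5934.54 − $535.69 = $5398.85
Municipal income tax: $5398.85 × 0.0322 = $173.84
State tax withheld: $5398.85 × 0.0381 = $205.70
Social Security tax: only $122797.22 − $119766.91 = $3030.31 of this check is subject → $3030.31 × 0.0601 = $182.12
PFL insurance: $5934.54 × 0.011 = $65.28
Employee stock purchase plan: $98.43
Health insurance premium: $133.47
Total deductions = $102.47 + $433.22 + $173.84 + $205.70 + $182.12 + $65.28 + $98.43 + $133.47 = $1394.53
Net pay = $5934.54 − $1394.53 = $4540.01

$4540.01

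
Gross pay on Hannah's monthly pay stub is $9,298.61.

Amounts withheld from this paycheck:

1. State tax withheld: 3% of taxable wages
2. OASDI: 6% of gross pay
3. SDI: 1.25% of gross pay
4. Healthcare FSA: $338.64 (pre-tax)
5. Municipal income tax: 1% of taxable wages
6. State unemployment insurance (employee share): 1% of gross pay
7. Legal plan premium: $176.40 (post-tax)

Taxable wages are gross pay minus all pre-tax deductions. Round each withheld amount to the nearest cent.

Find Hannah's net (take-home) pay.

Healthcare FSA: $338.64
Taxable wages = $9,298.61 − $338.64 = $8,959.97
State tax withheld: $8,959.97 × 0.03 = $268.80
Municipal income tax: $8,959.97 × 0.01 = $89.60
State unemployment insurance (employee share): $9,298.61 × 0.01 = $92.99
SDI: $9,298.61 × 0.0125 = $116.23
OASDI: $9,298.61 × 0.06 = $557.92
Legal plan premium: $176.40
Total deductions = $338.64 + $268.80 + $89.60 + $92.99 + $116.23 + $557.92 + $176.40 = $1,640.58
Net pay = $9,298.61 − $1,640.58 = $7,658.03

$7,658.03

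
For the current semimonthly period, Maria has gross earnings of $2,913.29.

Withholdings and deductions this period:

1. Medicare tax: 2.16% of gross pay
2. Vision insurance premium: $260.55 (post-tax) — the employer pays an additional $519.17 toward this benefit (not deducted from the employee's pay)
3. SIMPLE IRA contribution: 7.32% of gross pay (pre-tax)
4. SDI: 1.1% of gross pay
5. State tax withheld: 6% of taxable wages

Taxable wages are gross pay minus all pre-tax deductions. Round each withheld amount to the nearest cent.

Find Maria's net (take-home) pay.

$2,182.51

SIMPLE IRA contribution: $2,913.29 × 0.0732 = $213.25
Taxable wages = $2,913.29 − $213.25 = $2,700.04
State tax withheld: $2,700.04 × 0.06 = $162.00
SDI: $2,913.29 × 0.011 = $32.05
Medicare tax: $2,913.29 × 0.0216 = $62.93
Vision insurance premium: $260.55
(Employer's $519.17 toward vision insurance premium is not withheld from the employee.)
Total deductions = $213.25 + $162.00 + $32.05 + $62.93 + $260.55 = $730.78
Net pay = $2,913.29 − $730.78 = $2,182.51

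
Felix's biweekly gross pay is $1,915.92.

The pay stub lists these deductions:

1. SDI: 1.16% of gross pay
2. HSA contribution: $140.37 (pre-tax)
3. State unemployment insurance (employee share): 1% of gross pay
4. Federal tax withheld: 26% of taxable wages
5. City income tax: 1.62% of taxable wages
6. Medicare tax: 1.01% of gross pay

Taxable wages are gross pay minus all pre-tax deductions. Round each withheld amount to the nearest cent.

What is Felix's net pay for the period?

$1,224.42

HSA contribution: $140.37
Taxable wages = $1,915.92 − $140.37 = $1,775.55
Federal tax withheld: $1,775.55 × 0.26 = $461.64
City income tax: $1,775.55 × 0.0162 = $28.76
State unemployment insurance (employee share): $1,915.92 × 0.01 = $19.16
SDI: $1,915.92 × 0.0116 = $22.22
Medicare tax: $1,915.92 × 0.0101 = $19.35
Total deductions = $140.37 + $461.64 + $28.76 + $19.16 + $22.22 + $19.35 = $691.50
Net pay = $1,915.92 − $691.50 = $1,224.42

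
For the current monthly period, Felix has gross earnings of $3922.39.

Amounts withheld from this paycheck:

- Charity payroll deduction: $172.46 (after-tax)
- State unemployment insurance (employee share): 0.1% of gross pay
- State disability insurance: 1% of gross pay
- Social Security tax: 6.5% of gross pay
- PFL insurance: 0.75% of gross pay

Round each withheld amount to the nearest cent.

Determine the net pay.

$3422.41

PFL insurance: $3922.39 × 0.0075 = $29.42
State unemployment insurance (employee share): $3922.39 × 0.001 = $3.92
Social Security tax: $3922.39 × 0.065 = $254.96
State disability insurance: $3922.39 × 0.01 = $39.22
Charity payroll deduction: $172.46
Total deductions = $29.42 + $3.92 + $254.96 + $39.22 + $172.46 = $499.98
Net pay = $3922.39 − $499.98 = $3422.41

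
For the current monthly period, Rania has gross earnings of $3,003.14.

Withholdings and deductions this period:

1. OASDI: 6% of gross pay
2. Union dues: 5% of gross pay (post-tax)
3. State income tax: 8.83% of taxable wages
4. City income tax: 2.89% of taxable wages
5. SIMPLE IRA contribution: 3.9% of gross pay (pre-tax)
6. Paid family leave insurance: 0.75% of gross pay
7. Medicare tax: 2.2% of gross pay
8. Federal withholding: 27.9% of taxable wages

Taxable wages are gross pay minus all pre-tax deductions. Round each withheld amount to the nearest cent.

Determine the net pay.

SIMPLE IRA contribution: $3,003.14 × 0.039 = $117.12
Taxable wages = $3,003.14 − $117.12 = $2,886.02
Federal withholding: $2,886.02 × 0.279 = $805.20
State income tax: $2,886.02 × 0.0883 = $254.84
City income tax: $2,886.02 × 0.0289 = $83.41
Medicare tax: $3,003.14 × 0.022 = $66.07
Paid family leave insurance: $3,003.14 × 0.0075 = $22.52
OASDI: $3,003.14 × 0.06 = $180.19
Union dues: $3,003.14 × 0.05 = $150.16
Total deductions = $117.12 + $805.20 + $254.84 + $83.41 + $66.07 + $22.52 + $180.19 + $150.16 = $1,679.51
Net pay = $3,003.14 − $1,679.51 = $1,323.63

$1,323.63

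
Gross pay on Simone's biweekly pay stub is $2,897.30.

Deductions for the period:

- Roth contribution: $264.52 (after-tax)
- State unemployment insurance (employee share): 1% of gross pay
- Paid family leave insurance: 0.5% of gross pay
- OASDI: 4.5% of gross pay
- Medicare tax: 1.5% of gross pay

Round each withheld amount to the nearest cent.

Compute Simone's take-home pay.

$2,415.48

OASDI: $2,897.30 × 0.045 = $130.38
Paid family leave insurance: $2,897.30 × 0.005 = $14.49
State unemployment insurance (employee share): $2,897.30 × 0.01 = $28.97
Medicare tax: $2,897.30 × 0.015 = $43.46
Roth contribution: $264.52
Total deductions = $130.38 + $14.49 + $28.97 + $43.46 + $264.52 = $481.82
Net pay = $2,897.30 − $481.82 = $2,415.48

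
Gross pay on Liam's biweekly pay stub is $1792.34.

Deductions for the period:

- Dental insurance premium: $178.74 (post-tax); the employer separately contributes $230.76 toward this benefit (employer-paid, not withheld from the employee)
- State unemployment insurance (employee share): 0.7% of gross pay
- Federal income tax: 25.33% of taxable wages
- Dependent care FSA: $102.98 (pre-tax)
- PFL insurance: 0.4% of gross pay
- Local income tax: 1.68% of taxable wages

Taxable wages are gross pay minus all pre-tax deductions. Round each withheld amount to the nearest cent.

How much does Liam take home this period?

$1034.61

Dependent care FSA: $102.98
Taxable wages = $1792.34 − $102.98 = $1689.36
Federal income tax: $1689.36 × 0.2533 = $427.91
Local income tax: $1689.36 × 0.0168 = $28.38
PFL insurance: $1792.34 × 0.004 = $7.17
State unemployment insurance (employee share): $1792.34 × 0.007 = $12.55
Dental insurance premium: $178.74
(Employer's $230.76 toward dental insurance premium is not withheld from the employee.)
Total deductions = $102.98 + $427.91 + $28.38 + $7.17 + $12.55 + $178.74 = $757.73
Net pay = $1792.34 − $757.73 = $1034.61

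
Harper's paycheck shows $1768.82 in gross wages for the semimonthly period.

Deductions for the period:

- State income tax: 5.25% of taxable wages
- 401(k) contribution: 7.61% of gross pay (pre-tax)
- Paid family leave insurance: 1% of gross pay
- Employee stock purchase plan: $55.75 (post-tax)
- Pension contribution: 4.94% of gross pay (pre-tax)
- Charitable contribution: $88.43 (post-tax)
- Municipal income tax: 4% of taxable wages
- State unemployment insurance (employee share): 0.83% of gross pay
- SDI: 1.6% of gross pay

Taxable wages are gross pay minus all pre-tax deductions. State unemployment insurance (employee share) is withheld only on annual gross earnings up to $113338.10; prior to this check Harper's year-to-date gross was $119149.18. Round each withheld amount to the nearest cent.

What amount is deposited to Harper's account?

Pension contribution: $1768.82 × 0.0494 = $87.38
401(k) contribution: $1768.82 × 0.0761 = $134.61
Pre-tax total = $87.38 + $134.61 = $221.99
Taxable wages = $1768.82 − $221.99 = $1546.83
Municipal income tax: $1546.83 × 0.04 = $61.87
State income tax: $1546.83 × 0.0525 = $81.21
SDI: $1768.82 × 0.016 = $28.30
State unemployment insurance (employee share): annual cap $113338.10 already reached (YTD $119149.18), so $0.00
Paid family leave insurance: $1768.82 × 0.01 = $17.69
Charitable contribution: $88.43
Employee stock purchase plan: $55.75
Total deductions = $87.38 + $134.61 + $61.87 + $81.21 + $28.30 + $0.00 + $17.69 + $88.43 + $55.75 = $555.24
Net pay = $1768.82 − $555.24 = $1213.58

$1213.58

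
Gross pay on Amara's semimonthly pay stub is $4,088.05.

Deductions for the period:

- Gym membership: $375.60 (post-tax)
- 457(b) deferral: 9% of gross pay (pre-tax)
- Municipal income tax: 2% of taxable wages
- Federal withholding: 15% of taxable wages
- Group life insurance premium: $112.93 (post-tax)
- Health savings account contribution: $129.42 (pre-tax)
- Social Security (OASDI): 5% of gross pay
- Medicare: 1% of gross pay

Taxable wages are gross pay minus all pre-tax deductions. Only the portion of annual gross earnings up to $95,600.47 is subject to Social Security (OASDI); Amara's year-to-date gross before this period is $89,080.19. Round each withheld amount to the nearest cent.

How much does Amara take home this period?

Health savings account contribution: $129.42
457(b) deferral: $4,088.05 × 0.09 = $367.92
Pre-tax total = $129.42 + $367.92 = $497.34
Taxable wages = $4,088.05 − $497.34 = $3,590.71
Municipal income tax: $3,590.71 × 0.02 = $71.81
Federal withholding: $3,590.71 × 0.15 = $538.61
Medicare: $4,088.05 × 0.01 = $40.88
Social Security (OASDI): cap not yet reached, full $4,088.05 is subject → $4,088.05 × 0.05 = $204.40
Gym membership: $375.60
Group life insurance premium: $112.93
Total deductions = $129.42 + $367.92 + $71.81 + $538.61 + $40.88 + $204.40 + $375.60 + $112.93 = $1,841.57
Net pay = $4,088.05 − $1,841.57 = $2,246.48

$2,246.48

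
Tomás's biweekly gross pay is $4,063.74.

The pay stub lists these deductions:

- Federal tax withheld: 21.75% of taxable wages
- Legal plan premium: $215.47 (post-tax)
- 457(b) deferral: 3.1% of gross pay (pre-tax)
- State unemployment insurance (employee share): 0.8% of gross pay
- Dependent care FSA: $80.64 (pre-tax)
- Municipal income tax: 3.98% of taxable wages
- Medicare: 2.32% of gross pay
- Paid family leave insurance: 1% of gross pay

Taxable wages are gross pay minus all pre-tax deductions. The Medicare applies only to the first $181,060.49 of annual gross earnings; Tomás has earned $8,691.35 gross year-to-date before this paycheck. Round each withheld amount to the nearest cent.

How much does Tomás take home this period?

457(b) deferral: $4,063.74 × 0.031 = $125.98
Dependent care FSA: $80.64
Pre-tax total = $125.98 + $80.64 = $206.62
Taxable wages = $4,063.74 − $206.62 = $3,857.12
Municipal income tax: $3,857.12 × 0.0398 = $153.51
Federal tax withheld: $3,857.12 × 0.2175 = $838.92
State unemployment insurance (employee share): $4,063.74 × 0.008 = $32.51
Medicare: cap not yet reached, full $4,063.74 is subject → $4,063.74 × 0.0232 = $94.28
Paid family leave insurance: $4,063.74 × 0.01 = $40.64
Legal plan premium: $215.47
Total deductions = $125.98 + $80.64 + $153.51 + $838.92 + $32.51 + $94.28 + $40.64 + $215.47 = $1,581.95
Net pay = $4,063.74 − $1,581.95 = $2,481.79

$2,481.79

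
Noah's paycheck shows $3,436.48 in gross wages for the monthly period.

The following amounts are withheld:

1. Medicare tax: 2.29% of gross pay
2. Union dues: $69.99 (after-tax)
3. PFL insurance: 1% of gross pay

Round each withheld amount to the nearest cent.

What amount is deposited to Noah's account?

$3,253.43

PFL insurance: $3,436.48 × 0.01 = $34.36
Medicare tax: $3,436.48 × 0.0229 = $78.70
Union dues: $69.99
Total deductions = $34.36 + $78.70 + $69.99 = $183.05
Net pay = $3,436.48 − $183.05 = $3,253.43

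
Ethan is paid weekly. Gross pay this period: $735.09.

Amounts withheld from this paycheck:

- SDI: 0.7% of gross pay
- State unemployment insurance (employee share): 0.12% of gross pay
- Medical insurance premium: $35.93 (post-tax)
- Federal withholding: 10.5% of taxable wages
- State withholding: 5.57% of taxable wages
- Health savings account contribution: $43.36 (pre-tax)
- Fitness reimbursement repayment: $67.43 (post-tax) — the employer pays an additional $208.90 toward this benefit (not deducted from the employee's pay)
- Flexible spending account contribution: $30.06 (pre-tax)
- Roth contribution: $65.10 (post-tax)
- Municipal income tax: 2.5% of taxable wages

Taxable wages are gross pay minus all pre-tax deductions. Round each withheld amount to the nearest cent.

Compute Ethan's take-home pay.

$364.30

Flexible spending account contribution: $30.06
Health savings account contribution: $43.36
Pre-tax total = $30.06 + $43.36 = $73.42
Taxable wages = $735.09 − $73.42 = $661.67
Municipal income tax: $661.67 × 0.025 = $16.54
Federal withholding: $661.67 × 0.105 = $69.48
State withholding: $661.67 × 0.0557 = $36.86
SDI: $735.09 × 0.007 = $5.15
State unemployment insurance (employee share): $735.09 × 0.0012 = $0.88
Medical insurance premium: $35.93
Fitness reimbursement repayment: $67.43
Roth contribution: $65.10
(Employer's $208.90 toward fitness reimbursement repayment is not withheld from the employee.)
Total deductions = $30.06 + $43.36 + $16.54 + $69.48 + $36.86 + $5.15 + $0.88 + $35.93 + $67.43 + $65.10 = $370.79
Net pay = $735.09 − $370.79 = $364.30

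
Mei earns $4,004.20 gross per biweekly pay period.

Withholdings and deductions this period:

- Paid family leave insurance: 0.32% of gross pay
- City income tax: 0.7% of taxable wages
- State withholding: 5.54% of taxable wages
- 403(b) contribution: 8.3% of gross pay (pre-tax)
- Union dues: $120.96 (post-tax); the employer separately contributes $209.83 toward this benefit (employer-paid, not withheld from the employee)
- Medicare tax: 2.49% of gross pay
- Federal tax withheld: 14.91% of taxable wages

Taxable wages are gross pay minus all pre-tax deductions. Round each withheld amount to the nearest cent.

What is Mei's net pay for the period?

$2,661.79

403(b) contribution: $4,004.20 × 0.083 = $332.35
Taxable wages = $4,004.20 − $332.35 = $3,671.85
Federal tax withheld: $3,671.85 × 0.1491 = $547.47
City income tax: $3,671.85 × 0.007 = $25.70
State withholding: $3,671.85 × 0.0554 = $203.42
Medicare tax: $4,004.20 × 0.0249 = $99.70
Paid family leave insurance: $4,004.20 × 0.0032 = $12.81
Union dues: $120.96
(Employer's $209.83 toward union dues is not withheld from the employee.)
Total deductions = $332.35 + $547.47 + $25.70 + $203.42 + $99.70 + $12.81 + $120.96 = $1,342.41
Net pay = $4,004.20 − $1,342.41 = $2,661.79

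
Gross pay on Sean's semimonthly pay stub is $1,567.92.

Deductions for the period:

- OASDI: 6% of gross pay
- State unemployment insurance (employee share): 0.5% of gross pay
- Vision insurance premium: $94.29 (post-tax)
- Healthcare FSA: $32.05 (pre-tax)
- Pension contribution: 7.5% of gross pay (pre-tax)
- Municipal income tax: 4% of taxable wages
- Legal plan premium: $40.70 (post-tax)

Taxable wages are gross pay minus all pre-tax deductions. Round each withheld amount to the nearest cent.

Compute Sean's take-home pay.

$1,124.64

Pension contribution: $1,567.92 × 0.075 = $117.59
Healthcare FSA: $32.05
Pre-tax total = $117.59 + $32.05 = $149.64
Taxable wages = $1,567.92 − $149.64 = $1,418.28
Municipal income tax: $1,418.28 × 0.04 = $56.73
OASDI: $1,567.92 × 0.06 = $94.08
State unemployment insurance (employee share): $1,567.92 × 0.005 = $7.84
Legal plan premium: $40.70
Vision insurance premium: $94.29
Total deductions = $117.59 + $32.05 + $56.73 + $94.08 + $7.84 + $40.70 + $94.29 = $443.28
Net pay = $1,567.92 − $443.28 = $1,124.64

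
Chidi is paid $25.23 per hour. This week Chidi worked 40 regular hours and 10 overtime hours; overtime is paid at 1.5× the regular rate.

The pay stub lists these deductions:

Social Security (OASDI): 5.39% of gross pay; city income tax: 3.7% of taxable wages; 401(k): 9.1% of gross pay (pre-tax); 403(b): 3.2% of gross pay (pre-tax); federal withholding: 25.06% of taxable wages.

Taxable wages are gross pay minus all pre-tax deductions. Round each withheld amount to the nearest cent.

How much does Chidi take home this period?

Regular pay: 40 × $25.23 = $1,009.20
Overtime pay: 10 × $25.23 × 1.5 = $378.45
Gross pay = $1,009.20 + $378.45 = $1,387.65
403(b): $1,387.65 × 0.032 = $44.40
401(k): $1,387.65 × 0.091 = $126.28
Pre-tax total = $44.40 + $126.28 = $170.68
Taxable wages = $1,387.65 − $170.68 = $1,216.97
Federal withholding: $1,216.97 × 0.2506 = $304.97
City income tax: $1,216.97 × 0.037 = $45.03
Social Security (OASDI): $1,387.65 × 0.0539 = $74.79
Total deductions = $44.40 + $126.28 + $304.97 + $45.03 + $74.79 = $595.47
Net pay = $1,387.65 − $595.47 = $792.18

$792.18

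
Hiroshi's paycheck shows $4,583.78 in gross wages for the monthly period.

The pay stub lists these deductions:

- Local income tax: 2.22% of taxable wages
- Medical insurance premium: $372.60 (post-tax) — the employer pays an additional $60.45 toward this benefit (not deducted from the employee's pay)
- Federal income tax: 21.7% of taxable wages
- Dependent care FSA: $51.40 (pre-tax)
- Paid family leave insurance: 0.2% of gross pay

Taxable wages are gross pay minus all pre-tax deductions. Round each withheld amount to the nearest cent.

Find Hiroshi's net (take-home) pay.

Dependent care FSA: $51.40
Taxable wages = $4,583.78 − $51.40 = $4,532.38
Federal income tax: $4,532.38 × 0.217 = $983.53
Local income tax: $4,532.38 × 0.0222 = $100.62
Paid family leave insurance: $4,583.78 × 0.002 = $9.17
Medical insurance premium: $372.60
(Employer's $60.45 toward medical insurance premium is not withheld from the employee.)
Total deductions = $51.40 + $983.53 + $100.62 + $9.17 + $372.60 = $1,517.32
Net pay = $4,583.78 − $1,517.32 = $3,066.46

$3,066.46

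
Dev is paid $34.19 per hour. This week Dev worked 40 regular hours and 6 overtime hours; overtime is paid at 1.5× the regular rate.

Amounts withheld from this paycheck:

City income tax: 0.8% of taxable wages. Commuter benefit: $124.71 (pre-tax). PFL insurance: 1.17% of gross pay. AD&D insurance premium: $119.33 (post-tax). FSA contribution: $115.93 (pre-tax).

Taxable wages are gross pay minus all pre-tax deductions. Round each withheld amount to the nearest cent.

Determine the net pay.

$1,284.26

Regular pay: 40 × $34.19 = $1,367.60
Overtime pay: 6 × $34.19 × 1.5 = $307.71
Gross pay = $1,367.60 + $307.71 = $1,675.31
Commuter benefit: $124.71
FSA contribution: $115.93
Pre-tax total = $124.71 + $115.93 = $240.64
Taxable wages = $1,675.31 − $240.64 = $1,434.67
City income tax: $1,434.67 × 0.008 = $11.48
PFL insurance: $1,675.31 × 0.0117 = $19.60
AD&D insurance premium: $119.33
Total deductions = $124.71 + $115.93 + $11.48 + $19.60 + $119.33 = $391.05
Net pay = $1,675.31 − $391.05 = $1,284.26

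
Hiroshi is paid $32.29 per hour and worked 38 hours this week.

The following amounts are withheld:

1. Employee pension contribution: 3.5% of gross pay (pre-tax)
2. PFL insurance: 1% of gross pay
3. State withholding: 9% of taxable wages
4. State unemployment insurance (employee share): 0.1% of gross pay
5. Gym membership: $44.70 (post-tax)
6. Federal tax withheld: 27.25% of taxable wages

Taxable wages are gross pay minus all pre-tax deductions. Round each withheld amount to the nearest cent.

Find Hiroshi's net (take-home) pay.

$696.64

Gross pay: 38 × $32.29 = $1,227.02
Employee pension contribution: $1,227.02 × 0.035 = $42.95
Taxable wages = $1,227.02 − $42.95 = $1,184.07
Federal tax withheld: $1,184.07 × 0.2725 = $322.66
State withholding: $1,184.07 × 0.09 = $106.57
State unemployment insurance (employee share): $1,227.02 × 0.001 = $1.23
PFL insurance: $1,227.02 × 0.01 = $12.27
Gym membership: $44.70
Total deductions = $42.95 + $322.66 + $106.57 + $1.23 + $12.27 + $44.70 = $530.38
Net pay = $1,227.02 − $530.38 = $696.64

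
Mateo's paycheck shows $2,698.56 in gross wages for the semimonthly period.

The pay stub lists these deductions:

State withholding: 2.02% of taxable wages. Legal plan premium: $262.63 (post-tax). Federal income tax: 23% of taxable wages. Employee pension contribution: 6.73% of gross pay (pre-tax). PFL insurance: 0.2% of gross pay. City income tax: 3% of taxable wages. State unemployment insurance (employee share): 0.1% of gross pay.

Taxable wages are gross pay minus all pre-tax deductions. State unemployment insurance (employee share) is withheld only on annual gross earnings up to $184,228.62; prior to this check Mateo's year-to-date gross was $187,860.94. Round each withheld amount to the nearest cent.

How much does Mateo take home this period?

$1,543.67

Employee pension contribution: $2,698.56 × 0.0673 = $181.61
Taxable wages = $2,698.56 − $181.61 = $2,516.95
Federal income tax: $2,516.95 × 0.23 = $578.90
State withholding: $2,516.95 × 0.0202 = $50.84
City income tax: $2,516.95 × 0.03 = $75.51
State unemployment insurance (employee share): annual cap $184,228.62 already reached (YTD $187,860.94), so $0.00
PFL insurance: $2,698.56 × 0.002 = $5.40
Legal plan premium: $262.63
Total deductions = $181.61 + $578.90 + $50.84 + $75.51 + $0.00 + $5.40 + $262.63 = $1,154.89
Net pay = $2,698.56 − $1,154.89 = $1,543.67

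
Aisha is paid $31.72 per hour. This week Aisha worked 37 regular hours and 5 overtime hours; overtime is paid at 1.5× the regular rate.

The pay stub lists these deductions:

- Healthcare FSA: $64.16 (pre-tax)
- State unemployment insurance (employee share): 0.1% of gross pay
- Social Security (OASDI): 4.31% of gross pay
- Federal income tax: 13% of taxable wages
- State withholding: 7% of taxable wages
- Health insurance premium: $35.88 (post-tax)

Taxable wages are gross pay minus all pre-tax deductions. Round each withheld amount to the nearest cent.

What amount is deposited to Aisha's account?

$979.77

Regular pay: 37 × $31.72 = $1173.64
Overtime pay: 5 × $31.72 × 1.5 = $237.90
Gross pay = $1173.64 + $237.90 = $1411.54
Healthcare FSA: $64.16
Taxable wages = $1411.54 − $64.16 = $1347.38
State withholding: $1347.38 × 0.07 = $94.32
Federal income tax: $1347.38 × 0.13 = $175.16
State unemployment insurance (employee share): $1411.54 × 0.001 = $1.41
Social Security (OASDI): $1411.54 × 0.0431 = $60.84
Health insurance premium: $35.88
Total deductions = $64.16 + $94.32 + $175.16 + $1.41 + $60.84 + $35.88 = $431.77
Net pay = $1411.54 − $431.77 = $979.77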